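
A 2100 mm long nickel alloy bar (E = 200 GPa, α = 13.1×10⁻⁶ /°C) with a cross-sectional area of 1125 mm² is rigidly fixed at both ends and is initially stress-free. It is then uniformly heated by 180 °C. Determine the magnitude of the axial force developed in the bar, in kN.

P ≈ 531 kN (compressive)

Full restraint means ε = 0, so the stress is σ = EαΔT = 200×10³ × 13.1×10⁻⁶ × 180 = 471.6 MPa.
Axial force P = σA = 471.6 × 1125 = 530600 N = 530.5 kN, compressive.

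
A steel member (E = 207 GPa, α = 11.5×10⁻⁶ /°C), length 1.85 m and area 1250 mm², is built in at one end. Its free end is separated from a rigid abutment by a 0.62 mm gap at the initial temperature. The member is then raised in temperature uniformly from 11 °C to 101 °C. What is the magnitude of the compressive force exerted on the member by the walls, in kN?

If the wall were absent the member would grow by αΔT L = 11.5×10⁻⁶ × 90 × 1850 = 1.915 mm.
This exceeds the 0.62 mm gap, so the wall pushes back. The portion of expansion that must be recovered elastically is δ_free − gap = 1.915 − 0.62 = 1.295 mm.
That suppressed elongation corresponds to σ = E·Δ/L = 207×10³ × 1.295/1850 = 144.9 MPa.
Force on the wall = σA = 144.9 × 1250 mm² = 181.1 kN.

P ≈ 181 kN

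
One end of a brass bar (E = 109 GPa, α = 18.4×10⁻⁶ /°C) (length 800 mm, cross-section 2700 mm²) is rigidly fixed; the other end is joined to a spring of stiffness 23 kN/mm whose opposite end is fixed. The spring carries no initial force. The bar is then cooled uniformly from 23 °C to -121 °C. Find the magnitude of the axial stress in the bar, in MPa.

The unrestrained thermal change is αΔT L = 18.4×10⁻⁶ × 144 × 800 = 2.12 mm.
With a force P in the spring, the elastic change of the bar is PL/(AE) and that of the spring is P/k; compatibility requires their sum to equal δ_free.
So P = δ_free / [L/(AE) + 1/k] = 2.12 / [ 800/(2700×109×10³) + 1/(23×10³) ].
P = 2.12 / 4.62×10⁻⁵ = 45880 N.
σ = P/A = 45880/2700 = 16.99 MPa.

σ ≈ 17 MPa (tensile)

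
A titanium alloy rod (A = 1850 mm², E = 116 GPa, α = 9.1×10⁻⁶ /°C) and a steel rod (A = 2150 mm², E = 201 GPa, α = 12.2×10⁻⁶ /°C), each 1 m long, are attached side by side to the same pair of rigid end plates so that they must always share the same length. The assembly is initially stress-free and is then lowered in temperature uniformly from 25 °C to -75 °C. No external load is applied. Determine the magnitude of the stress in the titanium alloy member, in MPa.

σ ≈ 24 MPa (compressive)

Equilibrium of a rigid end plate with no external load gives equal and opposite internal forces ±P in the two members. Since α_{steel} > α_{titanium alloy}, cooling drives the steel into tension and the titanium alloy into compression.
Setting the final lengths equal and cancelling L: (α₁ − α₂)ΔT = P/(A₁E₁) + P/(A₂E₂).
|α₁ − α₂|·ΔT = 3.1×10⁻⁶ × 100 = 0.00031.
1/(A₁E₁) + 1/(A₂E₂) = 1/(1850×116×10³) + 1/(2150×201×10³) = 6.974×10⁻⁹ N⁻¹.
So P = 0.00031 / 6.974×10⁻⁹ = 44.45 kN.
σ_{titanium alloy} = P/A₁ = 44450/1850 = 24.03 MPa, compressive.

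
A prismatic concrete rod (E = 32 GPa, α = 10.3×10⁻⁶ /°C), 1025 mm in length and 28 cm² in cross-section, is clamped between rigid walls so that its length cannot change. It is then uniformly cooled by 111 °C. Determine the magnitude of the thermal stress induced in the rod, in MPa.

Because both ends are immovable the net strain is zero, and the suppressed thermal strain is αΔT = 10.3×10⁻⁶ × 111 = 1143.3×10⁻⁶.
The stress required to suppress this strain is σ = Eε = 32×10³ × 1143.3×10⁻⁶ = 36.59 MPa, tensile since the rod is trying to contract.

σ ≈ 36.6 MPa (tensile)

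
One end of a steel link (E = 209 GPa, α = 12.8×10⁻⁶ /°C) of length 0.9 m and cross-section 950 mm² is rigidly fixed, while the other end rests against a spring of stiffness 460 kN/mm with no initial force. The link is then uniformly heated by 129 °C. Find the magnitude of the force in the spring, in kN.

P ≈ 222 kN

If the spring were absent the link would lengthen by αΔT L = 12.8×10⁻⁶ × 129 × 900 = 1.486 mm.
Let P be the compressive force at the spring. The link shortens elastically by PL/(AE) and the spring compresses by P/k; together these equal δ_free.
P [ L/(AE) + 1/k ] = δ_free → P [ 900/(950×209×10³) + 1/(460×10³) ] = 1.486.
P = 1.486 / 6.707×10⁻⁶ = 221600 N.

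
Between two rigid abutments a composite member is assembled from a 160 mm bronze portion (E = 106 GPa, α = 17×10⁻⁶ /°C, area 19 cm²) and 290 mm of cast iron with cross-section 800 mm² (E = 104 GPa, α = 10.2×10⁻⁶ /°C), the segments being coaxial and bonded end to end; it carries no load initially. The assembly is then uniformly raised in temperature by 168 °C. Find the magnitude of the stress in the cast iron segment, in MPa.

σ ≈ 279 MPa (compressive)

If the supports were absent, the total length change would be Σ αᵢΔT Lᵢ = 17×10⁻⁶×168×160 + 10.2×10⁻⁶×168×290 = 0.9539 mm.
The walls prevent any net length change, so an axial force P (same in every segment) develops. Compatibility: P · Σ Lᵢ/(AᵢEᵢ) = δ_free.
The series flexibility is Σ Lᵢ/(AᵢEᵢ) = 160/(1900×106×10³) + 290/(800×104×10³) = 4.28×10⁻⁶ mm/N.
P = 0.9539 / 4.28×10⁻⁶ = 222900 N = 222.9 kN, compressive.
σ_{cast iron} = P / A = 222900 / 800 = 278.6 MPa.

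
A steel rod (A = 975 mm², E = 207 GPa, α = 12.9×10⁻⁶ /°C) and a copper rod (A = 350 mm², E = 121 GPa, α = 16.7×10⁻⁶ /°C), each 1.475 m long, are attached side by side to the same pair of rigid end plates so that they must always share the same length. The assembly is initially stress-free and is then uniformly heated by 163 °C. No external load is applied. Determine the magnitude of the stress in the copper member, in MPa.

Both members must finish at the same length. With the larger α, the copper tends to over-expand; the plates restrain it, putting the copper in compression and the steel in tension. With no external load the two internal forces are equal and opposite, magnitude P.
Equating the net (thermal + elastic) strains gives |α₁ − α₂|·ΔT = P·[1/(A₁E₁) + 1/(A₂E₂)].
|α₁ − α₂|·ΔT = 3.8×10⁻⁶ × 163 = 0.0006194.
1/(A₁E₁) + 1/(A₂E₂) = 1/(975×207×10³) + 1/(350×121×10³) = 2.857×10⁻⁸ N⁻¹.
P = 0.0006194 / 2.857×10⁻⁸ = 21680 N = 21.68 kN.
σ_{copper} = P/A₂ = 21680/350 = 61.95 MPa, compressive.

σ ≈ 61.9 MPa (compressive)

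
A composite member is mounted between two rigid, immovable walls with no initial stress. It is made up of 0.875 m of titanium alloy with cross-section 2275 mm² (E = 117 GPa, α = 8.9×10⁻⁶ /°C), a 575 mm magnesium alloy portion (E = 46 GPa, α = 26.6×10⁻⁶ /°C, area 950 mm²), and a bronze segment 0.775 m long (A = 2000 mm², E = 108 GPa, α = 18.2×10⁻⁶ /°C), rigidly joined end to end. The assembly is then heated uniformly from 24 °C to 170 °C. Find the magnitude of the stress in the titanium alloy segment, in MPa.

If the supports were absent, the total length change would be Σ αᵢΔT Lᵢ = 8.9×10⁻⁶×146×875 + 26.6×10⁻⁶×146×575 + 18.2×10⁻⁶×146×775 = 5.429 mm.
The walls prevent any net length change, so an axial force P (same in every segment) develops. Compatibility: P · Σ Lᵢ/(AᵢEᵢ) = δ_free.
The series flexibility is Σ Lᵢ/(AᵢEᵢ) = 875/(2275×117×10³) + 575/(950×46×10³) + 775/(2000×108×10³) = 2.003×10⁻⁵ mm/N.
Hence P = δ_free / Σ(L/AE) = 5.429/2.003×10⁻⁵ = 271 kN (compressive).
σ_{titanium alloy} = P / A = 271000 / 2275 = 119.1 MPa.

σ ≈ 119 MPa (compressive)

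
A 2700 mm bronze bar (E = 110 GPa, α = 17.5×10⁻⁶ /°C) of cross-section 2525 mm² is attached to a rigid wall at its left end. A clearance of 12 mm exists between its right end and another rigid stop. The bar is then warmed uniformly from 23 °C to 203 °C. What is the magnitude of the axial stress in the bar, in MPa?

σ ≈ 0 MPa

If the wall were absent the bar would grow by αΔT L = 17.5×10⁻⁶ × 180 × 2700 = 8.505 mm.
Since δ_free = 8.5 mm is less than the 12 mm gap, the bar never touches the wall. No axial force develops.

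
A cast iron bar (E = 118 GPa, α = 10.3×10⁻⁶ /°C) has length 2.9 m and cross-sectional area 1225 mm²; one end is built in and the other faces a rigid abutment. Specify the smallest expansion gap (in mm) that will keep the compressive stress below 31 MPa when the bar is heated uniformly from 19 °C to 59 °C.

g ≈ 0.433 mm

With no wall the bar would lengthen by αΔT L = 10.3×10⁻⁶ × 40 × 2900 = 1.195 mm.
A stress of 31 MPa corresponds to the wall pushing the bar back by σL/E = 31×2900/(118×10³) = 0.7619 mm.
The gap must absorb the remainder: g_min = 1.195 − 0.7619 = 0.4329 mm.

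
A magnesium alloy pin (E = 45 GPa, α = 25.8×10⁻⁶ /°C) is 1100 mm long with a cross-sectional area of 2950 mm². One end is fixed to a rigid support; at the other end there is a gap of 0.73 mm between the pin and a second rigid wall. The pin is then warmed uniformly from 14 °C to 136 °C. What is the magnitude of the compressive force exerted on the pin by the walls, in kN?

P ≈ 330 kN

If the wall were absent the pin would grow by αΔT L = 25.8×10⁻⁶ × 122 × 1100 = 3.462 mm.
The gap closes (δ_free > 0.73 mm) and the wall then resists a further 3.462 − 0.73 = 2.732 mm of expansion.
Compatibility: PL/(AE) = 2.732 mm, so σ = P/A = E × (2.732/1100) = 111.8 MPa.
Force on the wall = σA = 111.8 × 2950 mm² = 329.7 kN.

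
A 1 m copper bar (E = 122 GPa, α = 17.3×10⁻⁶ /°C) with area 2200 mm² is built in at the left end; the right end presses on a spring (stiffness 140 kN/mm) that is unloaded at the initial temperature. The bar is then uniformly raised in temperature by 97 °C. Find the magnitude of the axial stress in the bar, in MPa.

If the spring were absent the bar would lengthen by αΔT L = 17.3×10⁻⁶ × 97 × 1000 = 1.678 mm.
Let P be the compressive force at the spring. The bar shortens elastically by PL/(AE) and the spring compresses by P/k; together these equal δ_free.
So P = δ_free / [L/(AE) + 1/k] = 1.678 / [ 1000/(2200×122×10³) + 1/(140×10³) ].
P = 1.678 / 1.087×10⁻⁵ = 154400 N.
σ = P/A = 154400/2200 = 70.18 MPa.

σ ≈ 70.2 MPa (compressive)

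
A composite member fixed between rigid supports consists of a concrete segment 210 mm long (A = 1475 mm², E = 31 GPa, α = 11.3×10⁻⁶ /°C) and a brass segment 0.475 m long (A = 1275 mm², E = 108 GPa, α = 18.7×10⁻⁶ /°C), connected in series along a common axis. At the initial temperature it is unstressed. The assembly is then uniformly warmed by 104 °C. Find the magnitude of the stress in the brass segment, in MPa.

σ ≈ 114 MPa (compressive)

If the supports were absent, the total length change would be Σ αᵢΔT Lᵢ = 11.3×10⁻⁶×104×210 + 18.7×10⁻⁶×104×475 = 1.171 mm.
Since the ends are fixed, an axial force P builds up, equal in every segment, with P · Σ Lᵢ/(AᵢEᵢ) = δ_free.
The series flexibility is Σ Lᵢ/(AᵢEᵢ) = 210/(1475×31×10³) + 475/(1275×108×10³) = 8.042×10⁻⁶ mm/N.
Hence P = δ_free / Σ(L/AE) = 1.171/8.042×10⁻⁶ = 145.6 kN (compressive).
σ_{brass} = P / A = 145600 / 1275 = 114.2 MPa.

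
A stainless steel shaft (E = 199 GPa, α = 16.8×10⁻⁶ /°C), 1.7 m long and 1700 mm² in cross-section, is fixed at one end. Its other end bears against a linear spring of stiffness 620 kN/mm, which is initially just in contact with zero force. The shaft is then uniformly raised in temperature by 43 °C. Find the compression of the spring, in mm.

δ ≈ 0.298 mm

Free thermal expansion: δ_free = αΔT L = 16.8×10⁻⁶ × 43 × 1700 = 1.228 mm.
With a force P in the spring, the elastic change of the shaft is PL/(AE) and that of the spring is P/k; compatibility requires their sum to equal δ_free.
P [ L/(AE) + 1/k ] = δ_free → P [ 1700/(1700×199×10³) + 1/(620×10³) ] = 1.228.
P = 1.228 / 6.638×10⁻⁶ = 185000 N.
Spring compression = P/k = 185000/(620×10³) = 0.2984 mm.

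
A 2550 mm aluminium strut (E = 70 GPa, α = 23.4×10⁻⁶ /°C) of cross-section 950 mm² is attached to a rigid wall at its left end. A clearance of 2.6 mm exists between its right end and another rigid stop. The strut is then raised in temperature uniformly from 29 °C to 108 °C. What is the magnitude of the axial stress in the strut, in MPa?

If the wall were absent the strut would grow by αΔT L = 23.4×10⁻⁶ × 79 × 2550 = 4.714 mm.
The gap closes (δ_free > 2.6 mm) and the wall then resists a further 4.714 − 2.6 = 2.114 mm of expansion.
So σ = E(δ_free − g)/L = 70×10³ × 2.114/2550 = 58.03 MPa.

σ ≈ 58 MPa (compressive)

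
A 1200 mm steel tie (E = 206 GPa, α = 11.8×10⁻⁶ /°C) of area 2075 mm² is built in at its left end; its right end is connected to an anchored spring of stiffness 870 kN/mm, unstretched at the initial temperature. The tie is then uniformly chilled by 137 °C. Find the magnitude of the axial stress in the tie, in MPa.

σ ≈ 236 MPa (tensile)

Free thermal contraction: δ_free = αΔT L = 11.8×10⁻⁶ × 137 × 1200 = 1.94 mm.
With a force P in the spring, the elastic change of the tie is PL/(AE) and that of the spring is P/k; compatibility requires their sum to equal δ_free.
P [ L/(AE) + 1/k ] = δ_free → P [ 1200/(2075×206×10³) + 1/(870×10³) ] = 1.94.
P = 1.94 / 3.957×10⁻⁶ = 490300 N.
σ = P/A = 490300/2075 = 236.3 MPa.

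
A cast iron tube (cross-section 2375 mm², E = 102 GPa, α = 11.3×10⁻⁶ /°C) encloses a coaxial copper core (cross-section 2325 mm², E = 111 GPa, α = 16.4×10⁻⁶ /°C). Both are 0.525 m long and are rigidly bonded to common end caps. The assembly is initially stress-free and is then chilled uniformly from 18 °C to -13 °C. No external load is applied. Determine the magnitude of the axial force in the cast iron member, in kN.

The copper has the larger α, so on cooling it would change length more than the cast iron if both were free. The rigid plates force a common final length, so the copper is put into tension and the cast iron into compression, with equal and opposite forces P (no external load).
Equating the net (thermal + elastic) strains gives |α₁ − α₂|·ΔT = P·[1/(A₁E₁) + 1/(A₂E₂)].
|α₁ − α₂|·ΔT = 5.1×10⁻⁶ × 31 = 0.0001581.
1/(A₁E₁) + 1/(A₂E₂) = 1/(2375×102×10³) + 1/(2325×111×10³) = 8.003×10⁻⁹ N⁻¹.
P = 0.0001581 / 8.003×10⁻⁹ = 19760 N = 19.76 kN.

P ≈ 19.8 kN (compressive in the cast iron)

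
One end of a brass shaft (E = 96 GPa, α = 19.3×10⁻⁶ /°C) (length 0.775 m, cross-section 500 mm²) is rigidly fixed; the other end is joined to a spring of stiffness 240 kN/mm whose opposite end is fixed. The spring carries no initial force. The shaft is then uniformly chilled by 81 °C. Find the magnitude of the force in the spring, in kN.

Free thermal contraction: δ_free = αΔT L = 19.3×10⁻⁶ × 81 × 775 = 1.212 mm.
Let P be the tensile force in the spring. The shaft extends elastically by PL/(AE) and the spring stretches by P/k; together these equal δ_free.
So P = δ_free / [L/(AE) + 1/k] = 1.212 / [ 775/(500×96×10³) + 1/(240×10³) ].
P = 1.212 / 2.031×10⁻⁵ = 59650 N.

P ≈ 59.6 kN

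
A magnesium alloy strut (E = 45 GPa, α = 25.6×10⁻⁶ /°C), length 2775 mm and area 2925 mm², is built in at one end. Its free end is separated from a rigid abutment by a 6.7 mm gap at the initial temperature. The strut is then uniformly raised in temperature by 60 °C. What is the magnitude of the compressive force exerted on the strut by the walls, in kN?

If the wall were absent the strut would grow by αΔT L = 25.6×10⁻⁶ × 60 × 2775 = 4.262 mm.
Since δ_free = 4.26 mm is less than the 6.7 mm gap, the strut never touches the wall. No axial force develops.

P ≈ 0 kN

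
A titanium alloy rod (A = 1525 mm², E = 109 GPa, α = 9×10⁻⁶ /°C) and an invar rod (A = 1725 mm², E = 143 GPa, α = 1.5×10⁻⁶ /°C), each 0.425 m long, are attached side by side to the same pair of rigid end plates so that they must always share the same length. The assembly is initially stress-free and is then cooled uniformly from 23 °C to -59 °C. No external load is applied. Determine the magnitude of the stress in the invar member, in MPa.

σ ≈ 35.4 MPa (compressive)

The titanium alloy has the larger α, so on cooling it would change length more than the invar if both were free. The rigid plates force a common final length, so the titanium alloy is put into tension and the invar into compression, with equal and opposite forces P (no external load).
Equating the net (thermal + elastic) strains gives |α₁ − α₂|·ΔT = P·[1/(A₁E₁) + 1/(A₂E₂)].
|α₁ − α₂|·ΔT = 7.5×10⁻⁶ × 82 = 0.000615.
1/(A₁E₁) + 1/(A₂E₂) = 1/(1525×109×10³) + 1/(1725×143×10³) = 1.007×10⁻⁸ N⁻¹.
P = 0.000615 / 1.007×10⁻⁸ = 61070 N = 61.07 kN.
σ_{invar} = P/A₂ = 61070/1725 = 35.4 MPa, compressive.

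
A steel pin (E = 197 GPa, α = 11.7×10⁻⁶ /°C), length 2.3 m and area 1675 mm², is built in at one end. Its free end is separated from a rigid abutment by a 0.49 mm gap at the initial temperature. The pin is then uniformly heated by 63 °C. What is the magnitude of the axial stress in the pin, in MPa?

σ ≈ 103 MPa (compressive)

Unrestrained expansion: δ_free = αΔT L = 11.7×10⁻⁶ × 63 × 2300 = 1.695 mm.
The gap closes (δ_free > 0.49 mm) and the wall then resists a further 1.695 − 0.49 = 1.205 mm of expansion.
So σ = E(δ_free − g)/L = 197×10³ × 1.205/2300 = 103.2 MPa.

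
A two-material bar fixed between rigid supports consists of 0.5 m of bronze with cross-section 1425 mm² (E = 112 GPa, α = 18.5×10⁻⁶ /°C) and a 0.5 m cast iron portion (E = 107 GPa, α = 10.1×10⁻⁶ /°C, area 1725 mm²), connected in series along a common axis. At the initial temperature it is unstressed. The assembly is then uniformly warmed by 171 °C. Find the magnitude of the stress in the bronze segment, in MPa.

σ ≈ 294 MPa (compressive)

With the walls removed the bar would change length by δ_free = Σ αᵢΔT Lᵢ = 18.5×10⁻⁶×171×500 + 10.1×10⁻⁶×171×500 = 2.445 mm.
The rigid supports impose zero overall length change; the single axial force P common to all segments must satisfy P Σ Lᵢ/(AᵢEᵢ) = δ_free.
Σ Lᵢ/(AᵢEᵢ) = 500/(1425×112×10³) + 500/(1725×107×10³) = 5.842×10⁻⁶ mm/N.
Hence P = δ_free / Σ(L/AE) = 2.445/5.842×10⁻⁶ = 418.6 kN (compressive).
σ_{bronze} = P / A = 418600 / 1425 = 293.7 MPa.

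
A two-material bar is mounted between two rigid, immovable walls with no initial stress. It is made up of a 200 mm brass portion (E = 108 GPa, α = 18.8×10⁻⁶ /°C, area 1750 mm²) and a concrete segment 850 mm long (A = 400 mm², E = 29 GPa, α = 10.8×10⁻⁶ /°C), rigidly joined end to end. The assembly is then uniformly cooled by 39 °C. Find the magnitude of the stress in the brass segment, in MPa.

σ ≈ 3.88 MPa (tensile)

Free thermal contraction of the whole bar: Σ αᵢΔT Lᵢ = 18.8×10⁻⁶×39×200 + 10.8×10⁻⁶×39×850 = 0.5047 mm.
The walls prevent any net length change, so an axial force P (same in every segment) develops. Compatibility: P · Σ Lᵢ/(AᵢEᵢ) = δ_free.
The series flexibility is Σ Lᵢ/(AᵢEᵢ) = 200/(1750×108×10³) + 850/(400×29×10³) = 7.433×10⁻⁵ mm/N.
Hence P = δ_free / Σ(L/AE) = 0.5047/7.433×10⁻⁵ = 6.789 kN (tensile).
σ_{brass} = P / A = 6789 / 1750 = 3.879 MPa.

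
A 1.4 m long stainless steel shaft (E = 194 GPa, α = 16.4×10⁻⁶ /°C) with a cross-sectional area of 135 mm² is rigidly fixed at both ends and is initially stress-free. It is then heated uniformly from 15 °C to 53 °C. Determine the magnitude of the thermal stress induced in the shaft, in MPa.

σ ≈ 121 MPa (compressive)

The supports are rigid, so the total axial strain is zero. The restrained thermal strain is ε = αΔT = 16.4×10⁻⁶ × 38 = 623.2×10⁻⁶.
σ = EαΔT = 194×10³ × 16.4×10⁻⁶ × 38 = 120.9 MPa (compressive; the shaft is trying to expand).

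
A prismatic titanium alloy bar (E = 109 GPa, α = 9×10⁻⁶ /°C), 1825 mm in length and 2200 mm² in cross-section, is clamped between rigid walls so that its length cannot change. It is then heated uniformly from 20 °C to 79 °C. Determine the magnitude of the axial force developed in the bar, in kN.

With zero net strain, σ = E·αΔT = 109 GPa × 9×10⁻⁶ × 59 = 57.88 MPa.
Axial force P = σA = 57.88 × 2200 = 127300 N = 127.3 kN, compressive.

P ≈ 127 kN (compressive)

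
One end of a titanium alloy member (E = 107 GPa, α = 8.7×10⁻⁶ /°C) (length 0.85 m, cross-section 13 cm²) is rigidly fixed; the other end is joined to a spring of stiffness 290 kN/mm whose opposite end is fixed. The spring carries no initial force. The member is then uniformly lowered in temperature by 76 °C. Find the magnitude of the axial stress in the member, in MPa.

σ ≈ 45.2 MPa (tensile)

The unrestrained thermal change is αΔT L = 8.7×10⁻⁶ × 76 × 850 = 0.562 mm.
With a force P in the spring, the elastic change of the member is PL/(AE) and that of the spring is P/k; compatibility requires their sum to equal δ_free.
P [ L/(AE) + 1/k ] = δ_free → P [ 850/(1300×107×10³) + 1/(290×10³) ] = 0.562.
P = 0.562 / 9.559×10⁻⁶ = 58790 N.
σ = P/A = 58790/1300 = 45.23 MPa.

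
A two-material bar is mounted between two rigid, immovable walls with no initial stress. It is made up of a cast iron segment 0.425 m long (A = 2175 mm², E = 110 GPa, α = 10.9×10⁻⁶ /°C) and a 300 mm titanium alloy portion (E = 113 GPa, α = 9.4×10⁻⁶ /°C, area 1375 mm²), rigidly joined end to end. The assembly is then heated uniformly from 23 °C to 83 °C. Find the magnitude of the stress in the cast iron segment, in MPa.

σ ≈ 55.5 MPa (compressive)

If the supports were absent, the total length change would be Σ αᵢΔT Lᵢ = 10.9×10⁻⁶×60×425 + 9.4×10⁻⁶×60×300 = 0.4472 mm.
The walls prevent any net length change, so an axial force P (same in every segment) develops. Compatibility: P · Σ Lᵢ/(AᵢEᵢ) = δ_free.
The series flexibility is Σ Lᵢ/(AᵢEᵢ) = 425/(2175×110×10³) + 300/(1375×113×10³) = 3.707×10⁻⁶ mm/N.
P = 0.4472 / 3.707×10⁻⁶ = 120600 N = 120.6 kN, compressive.
σ_{cast iron} = P / A = 120600 / 2175 = 55.46 MPa.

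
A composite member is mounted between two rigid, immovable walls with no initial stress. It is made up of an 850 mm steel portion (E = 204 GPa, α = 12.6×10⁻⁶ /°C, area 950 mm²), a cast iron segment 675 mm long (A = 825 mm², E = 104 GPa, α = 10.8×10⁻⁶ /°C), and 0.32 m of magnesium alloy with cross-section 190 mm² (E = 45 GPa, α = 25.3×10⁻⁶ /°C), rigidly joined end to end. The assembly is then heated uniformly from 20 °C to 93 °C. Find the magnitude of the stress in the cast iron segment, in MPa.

σ ≈ 46.5 MPa (compressive)

With the walls removed the bar would change length by δ_free = Σ αᵢΔT Lᵢ = 12.6×10⁻⁶×73×850 + 10.8×10⁻⁶×73×675 + 25.3×10⁻⁶×73×320 = 1.905 mm.
The walls prevent any net length change, so an axial force P (same in every segment) develops. Compatibility: P · Σ Lᵢ/(AᵢEᵢ) = δ_free.
The series flexibility is Σ Lᵢ/(AᵢEᵢ) = 850/(950×204×10³) + 675/(825×104×10³) + 320/(190×45×10³) = 4.968×10⁻⁵ mm/N.
P = 1.905 / 4.968×10⁻⁵ = 38350 N = 38.35 kN, compressive.
σ_{cast iron} = P / A = 38350 / 825 = 46.48 MPa.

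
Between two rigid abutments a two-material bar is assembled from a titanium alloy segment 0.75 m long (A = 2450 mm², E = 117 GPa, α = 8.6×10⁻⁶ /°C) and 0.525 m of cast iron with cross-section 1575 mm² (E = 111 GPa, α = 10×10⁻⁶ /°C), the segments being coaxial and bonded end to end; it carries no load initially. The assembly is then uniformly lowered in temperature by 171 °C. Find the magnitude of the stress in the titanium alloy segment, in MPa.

σ ≈ 145 MPa (tensile)

Free thermal contraction of the whole bar: Σ αᵢΔT Lᵢ = 8.6×10⁻⁶×171×750 + 10×10⁻⁶×171×525 = 2.001 mm.
The walls prevent any net length change, so an axial force P (same in every segment) develops. Compatibility: P · Σ Lᵢ/(AᵢEᵢ) = δ_free.
Σ Lᵢ/(AᵢEᵢ) = 750/(2450×117×10³) + 525/(1575×111×10³) = 5.619×10⁻⁶ mm/N.
P = 2.001 / 5.619×10⁻⁶ = 356000 N = 356 kN, tensile.
σ_{titanium alloy} = P / A = 356000 / 2450 = 145.3 MPa.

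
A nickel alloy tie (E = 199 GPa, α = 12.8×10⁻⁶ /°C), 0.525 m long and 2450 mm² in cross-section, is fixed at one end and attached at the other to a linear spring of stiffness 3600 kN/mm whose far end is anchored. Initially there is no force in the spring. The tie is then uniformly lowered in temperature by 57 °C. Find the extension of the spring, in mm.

δ ≈ 0.0785 mm

Free thermal contraction: δ_free = αΔT L = 12.8×10⁻⁶ × 57 × 525 = 0.383 mm.
Let P be the tensile force in the spring. The tie extends elastically by PL/(AE) and the spring stretches by P/k; together these equal δ_free.
So P = δ_free / [L/(AE) + 1/k] = 0.383 / [ 525/(2450×199×10³) + 1/(3600×10³) ].
P = 0.383 / 1.355×10⁻⁶ = 282800 N.
Spring extension = P/k = 282800/(3600×10³) = 0.07855 mm.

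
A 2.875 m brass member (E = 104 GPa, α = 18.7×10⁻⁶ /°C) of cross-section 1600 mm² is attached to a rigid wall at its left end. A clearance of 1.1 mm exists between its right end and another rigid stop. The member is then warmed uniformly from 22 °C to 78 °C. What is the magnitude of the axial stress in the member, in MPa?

σ ≈ 69.1 MPa (compressive)

If the wall were absent the member would grow by αΔT L = 18.7×10⁻⁶ × 56 × 2875 = 3.011 mm.
The gap closes (δ_free > 1.1 mm) and the wall then resists a further 3.011 − 1.1 = 1.911 mm of expansion.
That suppressed elongation corresponds to σ = E·Δ/L = 104×10³ × 1.911/2875 = 69.12 MPa.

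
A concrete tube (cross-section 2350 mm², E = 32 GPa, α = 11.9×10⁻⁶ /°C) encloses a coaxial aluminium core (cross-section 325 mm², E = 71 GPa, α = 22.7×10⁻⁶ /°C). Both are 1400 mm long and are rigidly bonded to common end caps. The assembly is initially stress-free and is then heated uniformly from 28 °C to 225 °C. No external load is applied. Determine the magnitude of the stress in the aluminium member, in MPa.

The aluminium has the larger α, so on heating it would change length more than the concrete if both were free. The rigid plates force a common final length, so the aluminium is put into compression and the concrete into tension, with equal and opposite forces P (no external load).
Equating the net (thermal + elastic) strains gives |α₁ − α₂|·ΔT = P·[1/(A₁E₁) + 1/(A₂E₂)].
|α₁ − α₂|·ΔT = 10.8×10⁻⁶ × 197 = 0.002128.
1/(A₁E₁) + 1/(A₂E₂) = 1/(2350×32×10³) + 1/(325×71×10³) = 5.663×10⁻⁸ N⁻¹.
P = 0.002128 / 5.663×10⁻⁸ = 37570 N = 37.57 kN.
σ_{aluminium} = P/A₂ = 37570/325 = 115.6 MPa, compressive.

σ ≈ 116 MPa (compressive)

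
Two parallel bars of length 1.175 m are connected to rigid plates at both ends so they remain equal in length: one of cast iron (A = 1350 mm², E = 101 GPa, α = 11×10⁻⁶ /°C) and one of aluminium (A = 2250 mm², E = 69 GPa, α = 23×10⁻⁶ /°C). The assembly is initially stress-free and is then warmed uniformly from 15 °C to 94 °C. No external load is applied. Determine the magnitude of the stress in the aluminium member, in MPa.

Both members must finish at the same length. With the larger α, the aluminium tends to over-expand; the plates restrain it, putting the aluminium in compression and the cast iron in tension. With no external load the two internal forces are equal and opposite, magnitude P.
Equating the net (thermal + elastic) strains gives |α₁ − α₂|·ΔT = P·[1/(A₁E₁) + 1/(A₂E₂)].
|α₁ − α₂|·ΔT = 12×10⁻⁶ × 79 = 0.000948.
1/(A₁E₁) + 1/(A₂E₂) = 1/(1350×101×10³) + 1/(2250×69×10³) = 1.378×10⁻⁸ N⁻¹.
P = 0.000948 / 1.378×10⁻⁸ = 68820 N = 68.82 kN.
σ_{aluminium} = P/A₂ = 68820/2250 = 30.59 MPa, compressive.

σ ≈ 30.6 MPa (compressive)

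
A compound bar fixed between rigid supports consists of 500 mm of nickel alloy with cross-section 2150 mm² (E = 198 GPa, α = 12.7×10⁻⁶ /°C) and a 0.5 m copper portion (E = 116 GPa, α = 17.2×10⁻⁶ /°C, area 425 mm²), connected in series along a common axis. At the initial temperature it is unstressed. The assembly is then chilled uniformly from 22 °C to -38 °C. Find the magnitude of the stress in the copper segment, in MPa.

σ ≈ 187 MPa (tensile)

Free thermal contraction of the whole bar: Σ αᵢΔT Lᵢ = 12.7×10⁻⁶×60×500 + 17.2×10⁻⁶×60×500 = 0.897 mm.
The walls prevent any net length change, so an axial force P (same in every segment) develops. Compatibility: P · Σ Lᵢ/(AᵢEᵢ) = δ_free.
The series flexibility is Σ Lᵢ/(AᵢEᵢ) = 500/(2150×198×10³) + 500/(425×116×10³) = 1.132×10⁻⁵ mm/N.
P = 0.897 / 1.132×10⁻⁵ = 79260 N = 79.26 kN, tensile.
σ_{copper} = P / A = 79260 / 425 = 186.5 MPa.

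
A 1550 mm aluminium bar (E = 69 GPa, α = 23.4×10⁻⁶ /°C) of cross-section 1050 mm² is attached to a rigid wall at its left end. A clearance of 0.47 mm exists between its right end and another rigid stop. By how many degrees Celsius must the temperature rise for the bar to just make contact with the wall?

The gap closes when αΔT L = 0.47 mm, since the bar is still unstressed at that instant.
So ΔT = g/(αL) = 0.47/(23.4×10⁻⁶ × 1550) = 12.96 °C.

ΔT ≈ 13 °C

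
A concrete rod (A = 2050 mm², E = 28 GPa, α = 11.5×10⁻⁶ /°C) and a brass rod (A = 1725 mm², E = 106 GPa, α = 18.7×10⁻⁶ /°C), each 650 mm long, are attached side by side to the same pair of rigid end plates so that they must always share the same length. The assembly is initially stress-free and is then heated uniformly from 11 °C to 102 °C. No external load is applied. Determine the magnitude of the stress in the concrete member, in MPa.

σ ≈ 14 MPa (tensile)

Equilibrium of a rigid end plate with no external load gives equal and opposite internal forces ±P in the two members. Since α_{brass} > α_{concrete}, heating drives the brass into compression and the concrete into tension.
Equating the net (thermal + elastic) strains gives |α₁ − α₂|·ΔT = P·[1/(A₁E₁) + 1/(A₂E₂)].
|α₁ − α₂|·ΔT = 7.2×10⁻⁶ × 91 = 0.0006552.
1/(A₁E₁) + 1/(A₂E₂) = 1/(2050×28×10³) + 1/(1725×106×10³) = 2.289×10⁻⁸ N⁻¹.
So P = 0.0006552 / 2.289×10⁻⁸ = 28.62 kN.
σ_{concrete} = P/A₁ = 28620/2050 = 13.96 MPa, tensile.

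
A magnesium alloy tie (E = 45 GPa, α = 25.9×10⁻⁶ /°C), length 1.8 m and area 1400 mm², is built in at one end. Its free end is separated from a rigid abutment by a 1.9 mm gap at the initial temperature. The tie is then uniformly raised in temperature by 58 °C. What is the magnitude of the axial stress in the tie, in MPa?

σ ≈ 20.1 MPa (compressive)

If the wall were absent the tie would grow by αΔT L = 25.9×10⁻⁶ × 58 × 1800 = 2.704 mm.
After closing the 1.9 mm clearance, 2.704 − 1.9 = 0.804 mm of expansion remains to be suppressed by the wall.
That suppressed elongation corresponds to σ = E·Δ/L = 45×10³ × 0.804/1800 = 20.1 MPa.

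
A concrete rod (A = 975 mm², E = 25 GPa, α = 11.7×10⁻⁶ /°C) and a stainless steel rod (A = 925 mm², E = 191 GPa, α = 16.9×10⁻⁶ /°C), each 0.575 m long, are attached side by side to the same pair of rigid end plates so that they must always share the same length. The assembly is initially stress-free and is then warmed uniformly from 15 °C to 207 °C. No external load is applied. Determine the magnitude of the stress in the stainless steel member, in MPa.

σ ≈ 23.1 MPa (compressive)

Equilibrium of a rigid end plate with no external load gives equal and opposite internal forces ±P in the two members. Since α_{stainless steel} > α_{concrete}, heating drives the stainless steel into compression and the concrete into tension.
Compatibility of the two members (thermal + elastic change equal): (α₁ − α₂)ΔT = P·[1/(A₁E₁) + 1/(A₂E₂)].
|α₁ − α₂|·ΔT = 5.2×10⁻⁶ × 192 = 0.0009984.
1/(A₁E₁) + 1/(A₂E₂) = 1/(975×25×10³) + 1/(925×191×10³) = 4.669×10⁻⁸ N⁻¹.
P = 0.0009984 / 4.669×10⁻⁸ = 21390 N = 21.39 kN.
σ_{stainless steel} = P/A₂ = 21390/925 = 23.12 MPa, compressive.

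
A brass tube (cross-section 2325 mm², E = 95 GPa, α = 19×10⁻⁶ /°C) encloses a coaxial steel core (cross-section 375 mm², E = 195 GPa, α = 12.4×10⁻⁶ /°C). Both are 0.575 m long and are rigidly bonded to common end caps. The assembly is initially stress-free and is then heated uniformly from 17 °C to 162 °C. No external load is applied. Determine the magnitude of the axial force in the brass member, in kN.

Both members must finish at the same length. With the larger α, the brass tends to over-expand; the plates restrain it, putting the brass in compression and the steel in tension. With no external load the two internal forces are equal and opposite, magnitude P.
Compatibility of the two members (thermal + elastic change equal): (α₁ − α₂)ΔT = P·[1/(A₁E₁) + 1/(A₂E₂)].
|α₁ − α₂|·ΔT = 6.6×10⁻⁶ × 145 = 0.000957.
1/(A₁E₁) + 1/(A₂E₂) = 1/(2325×95×10³) + 1/(375×195×10³) = 1.82×10⁻⁸ N⁻¹.
P = 0.000957 / 1.82×10⁻⁸ = 52570 N = 52.57 kN.

P ≈ 52.6 kN (compressive in the brass)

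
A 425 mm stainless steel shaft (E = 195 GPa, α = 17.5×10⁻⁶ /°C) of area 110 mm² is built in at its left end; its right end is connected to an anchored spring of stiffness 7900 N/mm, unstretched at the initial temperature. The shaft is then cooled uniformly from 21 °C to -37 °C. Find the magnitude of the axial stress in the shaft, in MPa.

σ ≈ 26.8 MPa (tensile)

Free thermal contraction: δ_free = αΔT L = 17.5×10⁻⁶ × 58 × 425 = 0.4314 mm.
Let P be the tensile force in the spring. The shaft extends elastically by PL/(AE) and the spring stretches by P/k; together these equal δ_free.
P [ L/(AE) + 1/k ] = δ_free → P [ 425/(110×195×10³) + 1/(7900) ] = 0.4314.
P = 0.4314 / 0.0001464 = 2947 N.
σ = P/A = 2947/110 = 26.79 MPa.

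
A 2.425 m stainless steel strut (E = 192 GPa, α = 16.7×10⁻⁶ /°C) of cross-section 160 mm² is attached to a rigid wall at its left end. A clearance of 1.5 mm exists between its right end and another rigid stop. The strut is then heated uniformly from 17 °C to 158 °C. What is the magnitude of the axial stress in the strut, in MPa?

σ ≈ 333 MPa (compressive)

Free thermal elongation = αΔT L = 16.7×10⁻⁶ × 141 × 2425 = 5.71 mm.
The gap closes (δ_free > 1.5 mm) and the wall then resists a further 5.71 − 1.5 = 4.21 mm of expansion.
Compatibility: PL/(AE) = 4.21 mm, so σ = P/A = E × (4.21/2425) = 333.3 MPa.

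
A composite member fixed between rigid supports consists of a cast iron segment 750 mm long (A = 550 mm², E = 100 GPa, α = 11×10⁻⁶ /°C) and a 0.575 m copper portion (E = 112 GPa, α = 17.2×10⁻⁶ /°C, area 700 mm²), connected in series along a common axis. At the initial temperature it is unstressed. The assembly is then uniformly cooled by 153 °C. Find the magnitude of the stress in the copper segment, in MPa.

If the supports were absent, the total length change would be Σ αᵢΔT Lᵢ = 11×10⁻⁶×153×750 + 17.2×10⁻⁶×153×575 = 2.775 mm.
The rigid supports impose zero overall length change; the single axial force P common to all segments must satisfy P Σ Lᵢ/(AᵢEᵢ) = δ_free.
Σ Lᵢ/(AᵢEᵢ) = 750/(550×100×10³) + 575/(700×112×10³) = 2.097×10⁻⁵ mm/N.
Hence P = δ_free / Σ(L/AE) = 2.775/2.097×10⁻⁵ = 132.3 kN (tensile).
σ_{copper} = P / A = 132300 / 700 = 189.1 MPa.

σ ≈ 189 MPa (tensile)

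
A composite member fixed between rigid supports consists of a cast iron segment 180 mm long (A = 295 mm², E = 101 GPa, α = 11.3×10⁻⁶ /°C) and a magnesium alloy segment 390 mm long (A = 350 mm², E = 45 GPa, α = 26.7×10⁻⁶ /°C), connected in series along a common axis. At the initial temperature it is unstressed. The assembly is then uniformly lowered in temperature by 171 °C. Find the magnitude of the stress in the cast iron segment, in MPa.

With the walls removed the bar would change length by δ_free = Σ αᵢΔT Lᵢ = 11.3×10⁻⁶×171×180 + 26.7×10⁻⁶×171×390 = 2.128 mm.
The rigid supports impose zero overall length change; the single axial force P common to all segments must satisfy P Σ Lᵢ/(AᵢEᵢ) = δ_free.
The series flexibility is Σ Lᵢ/(AᵢEᵢ) = 180/(295×101×10³) + 390/(350×45×10³) = 3.08×10⁻⁵ mm/N.
Hence P = δ_free / Σ(L/AE) = 2.128/3.08×10⁻⁵ = 69.1 kN (tensile).
σ_{cast iron} = P / A = 69100 / 295 = 234.2 MPa.

σ ≈ 234 MPa (tensile)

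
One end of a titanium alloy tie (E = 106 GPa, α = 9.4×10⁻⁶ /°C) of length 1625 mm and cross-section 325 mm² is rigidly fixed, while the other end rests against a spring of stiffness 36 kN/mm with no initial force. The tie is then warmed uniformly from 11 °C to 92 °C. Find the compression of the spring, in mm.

δ ≈ 0.459 mm

If the spring were absent the tie would lengthen by αΔT L = 9.4×10⁻⁶ × 81 × 1625 = 1.237 mm.
Let P be the compressive force at the spring. The tie shortens elastically by PL/(AE) and the spring compresses by P/k; together these equal δ_free.
So P = δ_free / [L/(AE) + 1/k] = 1.237 / [ 1625/(325×106×10³) + 1/(36×10³) ].
P = 1.237 / 7.495×10⁻⁵ = 16510 N.
Spring compression = P/k = 16510/(36×10³) = 0.4586 mm.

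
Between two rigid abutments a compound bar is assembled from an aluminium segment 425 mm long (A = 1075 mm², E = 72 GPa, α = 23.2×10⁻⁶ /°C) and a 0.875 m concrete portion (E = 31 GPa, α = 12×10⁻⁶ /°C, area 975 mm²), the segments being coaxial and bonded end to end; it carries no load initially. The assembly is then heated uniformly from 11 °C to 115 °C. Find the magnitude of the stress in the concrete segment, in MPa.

σ ≈ 63.1 MPa (compressive)

With the walls removed the bar would change length by δ_free = Σ αᵢΔT Lᵢ = 23.2×10⁻⁶×104×425 + 12×10⁻⁶×104×875 = 2.117 mm.
Since the ends are fixed, an axial force P builds up, equal in every segment, with P · Σ Lᵢ/(AᵢEᵢ) = δ_free.
The series flexibility is Σ Lᵢ/(AᵢEᵢ) = 425/(1075×72×10³) + 875/(975×31×10³) = 3.444×10⁻⁵ mm/N.
So P = 2.117 / 3.444×10⁻⁵ = 61.48 kN, compressive.
σ_{concrete} = P / A = 61480 / 975 = 63.06 MPa.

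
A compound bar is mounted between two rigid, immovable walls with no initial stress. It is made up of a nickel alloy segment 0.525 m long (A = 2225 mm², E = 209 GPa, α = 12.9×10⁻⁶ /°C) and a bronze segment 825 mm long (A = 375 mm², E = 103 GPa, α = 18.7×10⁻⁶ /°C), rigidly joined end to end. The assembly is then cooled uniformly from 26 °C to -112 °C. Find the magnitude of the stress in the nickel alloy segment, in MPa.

σ ≈ 61.2 MPa (tensile)

With the walls removed the bar would change length by δ_free = Σ αᵢΔT Lᵢ = 12.9×10⁻⁶×138×525 + 18.7×10⁻⁶×138×825 = 3.064 mm.
Since the ends are fixed, an axial force P builds up, equal in every segment, with P · Σ Lᵢ/(AᵢEᵢ) = δ_free.
Σ Lᵢ/(AᵢEᵢ) = 525/(2225×209×10³) + 825/(375×103×10³) = 2.249×10⁻⁵ mm/N.
So P = 3.064 / 2.249×10⁻⁵ = 136.2 kN, tensile.
σ_{nickel alloy} = P / A = 136200 / 2225 = 61.23 MPa.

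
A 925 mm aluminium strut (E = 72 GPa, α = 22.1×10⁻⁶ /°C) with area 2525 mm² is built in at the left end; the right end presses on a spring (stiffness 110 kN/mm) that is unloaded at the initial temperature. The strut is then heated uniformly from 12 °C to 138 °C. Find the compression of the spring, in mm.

δ ≈ 1.65 mm

Free thermal expansion: δ_free = αΔT L = 22.1×10⁻⁶ × 126 × 925 = 2.576 mm.
Let P be the compressive force at the spring. The strut shortens elastically by PL/(AE) and the spring compresses by P/k; together these equal δ_free.
So P = δ_free / [L/(AE) + 1/k] = 2.576 / [ 925/(2525×72×10³) + 1/(110×10³) ].
P = 2.576 / 1.418×10⁻⁵ = 181700 N.
Spring compression = P/k = 181700/(110×10³) = 1.651 mm.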